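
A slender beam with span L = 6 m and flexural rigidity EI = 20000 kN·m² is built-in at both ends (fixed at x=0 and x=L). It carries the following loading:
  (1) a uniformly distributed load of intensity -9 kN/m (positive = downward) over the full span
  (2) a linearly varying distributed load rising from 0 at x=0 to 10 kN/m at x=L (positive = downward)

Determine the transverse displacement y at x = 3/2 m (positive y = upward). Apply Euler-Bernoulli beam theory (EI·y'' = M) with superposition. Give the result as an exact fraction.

y(3/2) = 2187/5120000 m

Load 1 — uniform load w=-9 kN/m over full span:
  y_1 = -wx²(L-x)²/(24EI) = -(-9)·(3/2)²·(6-(3/2))²/(24·20000) = 2187/2560000 m
Load 2 — triangular load w₀=10 kN/m (0→w₀ over full span):
  y_2 = -w₀x²(L-x)²(x+2L)/(120LEI) = -10·(3/2)²·(6-(3/2))²·((3/2)+2·6)/(120·6·20000) = -2187/5120000 m
Superposition: y = Σ y_i = 2187/5120000 m ≈ 0.000427 m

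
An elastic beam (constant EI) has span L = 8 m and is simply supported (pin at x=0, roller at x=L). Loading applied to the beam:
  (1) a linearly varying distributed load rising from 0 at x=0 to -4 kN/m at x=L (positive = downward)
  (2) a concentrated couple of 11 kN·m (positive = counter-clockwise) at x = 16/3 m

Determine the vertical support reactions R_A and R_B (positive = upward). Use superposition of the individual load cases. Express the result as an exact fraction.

R_A = -95/24 kN, R_B = -289/24 kN

Load 1 — triangular load w₀=-4 kN/m (0→w₀ over full span):
  R_A = w₀L/6 = (-4)·8/6 = -16/3 kN
  R_B = w₀L/3 = (-4)·8/3 = -32/3 kN
Load 2 — applied couple M₀=11 kN·m at a=16/3 m (b=L-a=8/3):
  R_A = M₀/L = 11/8 kN
  R_B = -M₀/L = -11/8 kN
Superposition: R_A = -95/24 kN, R_B = -289/24 kN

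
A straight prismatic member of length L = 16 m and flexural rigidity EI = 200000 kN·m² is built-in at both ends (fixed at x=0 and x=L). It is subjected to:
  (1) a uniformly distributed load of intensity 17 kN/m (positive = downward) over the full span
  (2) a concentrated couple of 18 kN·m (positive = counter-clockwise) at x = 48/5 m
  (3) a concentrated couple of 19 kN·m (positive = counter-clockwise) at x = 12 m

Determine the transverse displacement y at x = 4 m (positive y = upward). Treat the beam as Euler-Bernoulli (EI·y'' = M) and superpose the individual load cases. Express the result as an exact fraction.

Load 1 — uniform load w=17 kN/m over full span:
  y_1 = -wx²(L-x)²/(24EI) = -17·4²·(16-4)²/(24·200000) = -51/6250 m
Load 2 — applied couple M₀=18 kN·m at a=48/5 m (b=L-a=32/5):
  y_2 = (R_Ax³/6 - M_Ax²/2)/EI  [x≤a] with R_A=81/50, M_A=144/25 = ((81/50)·4³/6 - (144/25)·4²/2)/200000 = -9/62500 m
Load 3 — applied couple M₀=19 kN·m at a=12 m (b=L-a=4):
  y_3 = (R_Ax³/6 - M_Ax²/2)/EI  [x≤a] with R_A=171/128, M_A=95/16 = ((171/128)·4³/6 - (95/16)·4²/2)/200000 = -133/800000 m
Superposition: y = Σ y_i = -33881/4000000 m ≈ -0.008470 m

y(4) = -33881/4000000 m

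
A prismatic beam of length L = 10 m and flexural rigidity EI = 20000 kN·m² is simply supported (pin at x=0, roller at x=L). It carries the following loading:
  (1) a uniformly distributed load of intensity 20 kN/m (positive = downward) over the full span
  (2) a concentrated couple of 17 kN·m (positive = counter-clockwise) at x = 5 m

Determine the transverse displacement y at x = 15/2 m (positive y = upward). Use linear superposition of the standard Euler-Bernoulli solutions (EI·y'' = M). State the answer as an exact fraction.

y(15/2) = -1179/12800 m

Load 1 — uniform load w=20 kN/m over full span:
  y_1 = -wx(L³-2Lx²+x³)/(24EI) = -20·(15/2)·(10³-2·10·(15/2)²+(15/2)³)/(24·20000) = -95/1024 m
Load 2 — applied couple M₀=17 kN·m at a=5 m (b=L-a=5):
  y_2 = (M₀x³/(6L)-M₀(x-a)²/2+C₁x)/EI  [x>a] with C₁=M₀(3b²-L²)/(6L)=-85/12 = (17·(15/2)³/(6·10)-17·((15/2)-5)²/2+(-85/12)·(15/2))/20000 = 17/25600 m
Superposition: y = Σ y_i = -1179/12800 m ≈ -0.092109 m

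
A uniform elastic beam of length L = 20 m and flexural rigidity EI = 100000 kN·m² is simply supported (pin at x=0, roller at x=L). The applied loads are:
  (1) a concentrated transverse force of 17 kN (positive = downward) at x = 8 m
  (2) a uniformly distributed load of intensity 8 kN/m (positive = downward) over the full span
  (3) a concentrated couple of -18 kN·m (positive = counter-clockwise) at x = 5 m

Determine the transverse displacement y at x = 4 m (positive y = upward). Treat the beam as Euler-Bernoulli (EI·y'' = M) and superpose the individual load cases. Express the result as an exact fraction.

y(4) = -175579/1500000 m

Load 1 — point force P=17 kN at a=8 m (b=L-a=12):
  y_1 = -Pbx(L²-b²-x²)/(6LEI)  [x≤a] = -17·12·4·(20²-12²-4²)/(6·20·100000) = -51/3125 m
Load 2 — uniform load w=8 kN/m over full span:
  y_2 = -wx(L³-2Lx²+x³)/(24EI) = -8·4·(20³-2·20·4²+4³)/(24·100000) = -928/9375 m
Load 3 — applied couple M₀=-18 kN·m at a=5 m (b=L-a=15):
  y_3 = (M₀x³/(6L)+C₁x)/EI  [x≤a] with C₁=M₀(3b²-L²)/(6L)=-165/4 = ((-18)·4³/(6·20)+(-165/4)·4)/100000 = -873/500000 m
Superposition: y = Σ y_i = -175579/1500000 m ≈ -0.117053 m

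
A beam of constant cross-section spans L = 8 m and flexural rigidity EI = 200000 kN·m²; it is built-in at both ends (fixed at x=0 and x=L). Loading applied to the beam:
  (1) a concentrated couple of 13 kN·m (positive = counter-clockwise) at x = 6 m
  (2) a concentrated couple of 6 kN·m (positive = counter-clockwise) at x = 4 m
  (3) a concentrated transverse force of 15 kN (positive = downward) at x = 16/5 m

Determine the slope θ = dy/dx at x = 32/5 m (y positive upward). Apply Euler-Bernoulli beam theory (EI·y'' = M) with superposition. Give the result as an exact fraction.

Load 1 — applied couple M₀=13 kN·m at a=6 m (b=L-a=2):
  θ_1 = (R_Ax²/2 - M_Ax - M₀(x-a))/EI  [x>a] with R_A=117/64, M_A=65/16 = ((117/64)·(32/5)²/2 - (65/16)·(32/5) - 13·((32/5)-6))/200000 = 39/1250000 rad
Load 2 — applied couple M₀=6 kN·m at a=4 m (b=L-a=4):
  θ_2 = (R_Ax²/2 - M_Ax - M₀(x-a))/EI  [x>a] with R_A=9/8, M_A=3/2 = ((9/8)·(32/5)²/2 - (3/2)·(32/5) - 6·((32/5)-4))/200000 = -3/625000 rad
Load 3 — point force P=15 kN at a=16/5 m (b=L-a=24/5):
  θ_3 = Pa²(L-x)(2bL-(3b+a)(L-x))/(2L³EI)  [x>a] = 15·(16/5)²·(8-(32/5))·(2·(24/5)·8-(3·(24/5)+(16/5))·(8-(32/5)))/(2·8³·200000) = 114/1953125 rad
Superposition: θ = Σ θ_i = 2649/31250000 rad ≈ 0.000085 rad

θ(32/5) = 2649/31250000 rad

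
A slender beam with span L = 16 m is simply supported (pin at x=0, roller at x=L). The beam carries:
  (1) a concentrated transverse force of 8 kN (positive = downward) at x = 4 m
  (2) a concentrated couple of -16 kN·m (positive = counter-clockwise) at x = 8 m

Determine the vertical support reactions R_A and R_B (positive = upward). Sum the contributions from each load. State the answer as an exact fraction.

Load 1 — point force P=8 kN at a=4 m (b=L-a=12):
  R_A = Pb/L = 8·12/16 = 6 kN
  R_B = Pa/L = 8·4/16 = 2 kN
Load 2 — applied couple M₀=-16 kN·m at a=8 m (b=L-a=8):
  R_A = M₀/L = (-16)/16 = -1 kN
  R_B = -M₀/L = -(-16)/16 = 1 kN
Superposition: R_A = 5 kN, R_B = 3 kN

R_A = 5 kN, R_B = 3 kN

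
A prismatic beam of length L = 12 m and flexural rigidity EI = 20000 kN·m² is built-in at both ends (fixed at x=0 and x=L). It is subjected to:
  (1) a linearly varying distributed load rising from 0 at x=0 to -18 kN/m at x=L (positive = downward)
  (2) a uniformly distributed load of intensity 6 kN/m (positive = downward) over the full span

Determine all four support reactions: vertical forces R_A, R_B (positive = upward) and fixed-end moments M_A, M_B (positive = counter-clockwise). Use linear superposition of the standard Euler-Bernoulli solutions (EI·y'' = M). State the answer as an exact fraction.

R_A = 18/5 kN, M_A = -72/5 kN·m, R_B = -198/5 kN, M_B = 288/5 kN·m

Load 1 — triangular load w₀=-18 kN/m (0→w₀ over full span):
  R_A = 3w₀L/20 = 3·(-18)·12/20 = -162/5 kN
  M_A = w₀L²/30 = (-18)·12²/30 = -432/5 kN·m
  R_B = 7w₀L/20 = 7·(-18)·12/20 = -378/5 kN
  M_B = -w₀L²/20 = -(-18)·12²/20 = 648/5 kN·m
Load 2 — uniform load w=6 kN/m over full span:
  R_A = wL/2 = 6·12/2 = 36 kN
  M_A = wL²/12 = 6·12²/12 = 72 kN·m
  R_B = wL/2 = 6·12/2 = 36 kN
  M_B = -wL²/12 = -6·12²/12 = -72 kN·m
Superposition: R_A = 18/5 kN, M_A = -72/5 kN·m, R_B = -198/5 kN, M_B = 288/5 kN·m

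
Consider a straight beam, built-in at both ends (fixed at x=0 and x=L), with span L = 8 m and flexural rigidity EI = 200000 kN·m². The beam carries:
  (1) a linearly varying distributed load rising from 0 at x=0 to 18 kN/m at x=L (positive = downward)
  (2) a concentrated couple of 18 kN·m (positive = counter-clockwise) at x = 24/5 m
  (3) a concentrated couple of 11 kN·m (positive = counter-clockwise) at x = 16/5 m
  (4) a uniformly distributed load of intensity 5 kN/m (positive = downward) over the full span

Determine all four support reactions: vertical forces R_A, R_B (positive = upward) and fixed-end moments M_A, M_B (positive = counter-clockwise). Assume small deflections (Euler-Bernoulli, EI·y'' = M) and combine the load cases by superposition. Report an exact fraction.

R_A = 2341/50 kN, M_A = 5411/75 kN·m, R_B = 3259/50 kN, M_B = -5894/75 kN·m

Load 1 — triangular load w₀=18 kN/m (0→w₀ over full span):
  R_A = 3w₀L/20 = 3·18·8/20 = 108/5 kN
  M_A = w₀L²/30 = 18·8²/30 = 192/5 kN·m
  R_B = 7w₀L/20 = 7·18·8/20 = 252/5 kN
  M_B = -w₀L²/20 = -18·8²/20 = -288/5 kN·m
Load 2 — applied couple M₀=18 kN·m at a=24/5 m (b=L-a=16/5):
  R_A = 6M₀ab/L³ = 6·18·(24/5)·(16/5)/8³ = 81/25 kN
  M_A = M₀b(2a-b)/L² = 18·(16/5)·(2·(24/5)-(16/5))/8² = 144/25 kN·m
  R_B = -6M₀ab/L³ = -6·18·(24/5)·(16/5)/8³ = -81/25 kN
  M_B = M₀a(2b-a)/L² = 18·(24/5)·(2·(16/5)-(24/5))/8² = 54/25 kN·m
Load 3 — applied couple M₀=11 kN·m at a=16/5 m (b=L-a=24/5):
  R_A = 6M₀ab/L³ = 6·11·(16/5)·(24/5)/8³ = 99/50 kN
  M_A = M₀b(2a-b)/L² = 11·(24/5)·(2·(16/5)-(24/5))/8² = 33/25 kN·m
  R_B = -6M₀ab/L³ = -6·11·(16/5)·(24/5)/8³ = -99/50 kN
  M_B = M₀a(2b-a)/L² = 11·(16/5)·(2·(24/5)-(16/5))/8² = 88/25 kN·m
Load 4 — uniform load w=5 kN/m over full span:
  R_A = wL/2 = 5·8/2 = 20 kN
  M_A = wL²/12 = 5·8²/12 = 80/3 kN·m
  R_B = wL/2 = 5·8/2 = 20 kN
  M_B = -wL²/12 = -5·8²/12 = -80/3 kN·m
Superposition: R_A = 2341/50 kN, M_A = 5411/75 kN·m, R_B = 3259/50 kN, M_B = -5894/75 kN·m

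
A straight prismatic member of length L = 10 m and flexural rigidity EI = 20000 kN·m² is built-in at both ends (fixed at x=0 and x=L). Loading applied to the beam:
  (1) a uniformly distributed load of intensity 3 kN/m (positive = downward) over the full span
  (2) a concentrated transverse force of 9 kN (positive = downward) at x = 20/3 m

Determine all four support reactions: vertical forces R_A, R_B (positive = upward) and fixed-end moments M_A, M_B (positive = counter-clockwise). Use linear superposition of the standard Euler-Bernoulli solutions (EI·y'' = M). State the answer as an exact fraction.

Load 1 — uniform load w=3 kN/m over full span:
  R_A = wL/2 = 3·10/2 = 15 kN
  M_A = wL²/12 = 3·10²/12 = 25 kN·m
  R_B = wL/2 = 3·10/2 = 15 kN
  M_B = -wL²/12 = -3·10²/12 = -25 kN·m
Load 2 — point force P=9 kN at a=20/3 m (b=L-a=10/3):
  R_A = Pb²(3a+b)/L³ = 9·(10/3)²·(3·(20/3)+(10/3))/10³ = 7/3 kN
  M_A = Pab²/L² = 9·(20/3)·(10/3)²/10² = 20/3 kN·m
  R_B = Pa²(a+3b)/L³ = 9·(20/3)²·((20/3)+3·(10/3))/10³ = 20/3 kN
  M_B = -Pa²b/L² = -9·(20/3)²·(10/3)/10² = -40/3 kN·m
Superposition: R_A = 52/3 kN, M_A = 95/3 kN·m, R_B = 65/3 kN, M_B = -115/3 kN·m

R_A = 52/3 kN, M_A = 95/3 kN·m, R_B = 65/3 kN, M_B = -115/3 kN·m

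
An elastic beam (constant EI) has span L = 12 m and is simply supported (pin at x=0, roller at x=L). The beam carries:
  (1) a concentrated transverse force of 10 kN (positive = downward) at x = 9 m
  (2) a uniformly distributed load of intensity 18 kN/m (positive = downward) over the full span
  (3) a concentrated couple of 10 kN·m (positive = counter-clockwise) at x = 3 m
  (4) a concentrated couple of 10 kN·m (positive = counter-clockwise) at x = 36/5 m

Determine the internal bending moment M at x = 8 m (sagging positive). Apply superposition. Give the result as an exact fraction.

Load 1 — point force P=10 kN at a=9 m (b=L-a=3):
  M_1 = Pbx/L  [x≤a] = 10·3·8/12 = 20 kN·m
Load 2 — uniform load w=18 kN/m over full span:
  M_2 = wx(L-x)/2 = 18·8·(12-8)/2 = 288 kN·m
Load 3 — applied couple M₀=10 kN·m at a=3 m (b=L-a=9):
  M_3 = M₀x/L - M₀  [x>a] = 10·8/12 - 10 = -10/3 kN·m
Load 4 — applied couple M₀=10 kN·m at a=36/5 m (b=L-a=24/5):
  M_4 = M₀x/L - M₀  [x>a] = 10·8/12 - 10 = -10/3 kN·m
Superposition: M = Σ M_i = 904/3 kN·m ≈ 301.333333 kN·m

M(8) = 904/3 kN·m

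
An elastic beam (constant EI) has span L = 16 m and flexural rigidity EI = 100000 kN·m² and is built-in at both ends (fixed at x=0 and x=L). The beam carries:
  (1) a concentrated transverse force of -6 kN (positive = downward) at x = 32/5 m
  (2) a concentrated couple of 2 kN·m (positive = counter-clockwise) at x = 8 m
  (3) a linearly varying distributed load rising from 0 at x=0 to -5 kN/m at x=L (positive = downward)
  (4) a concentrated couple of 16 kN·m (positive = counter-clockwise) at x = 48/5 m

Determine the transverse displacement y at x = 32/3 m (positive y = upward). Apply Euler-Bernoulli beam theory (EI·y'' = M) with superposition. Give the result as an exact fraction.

Load 1 — point force P=-6 kN at a=32/5 m (b=L-a=48/5):
  y_1 = -Pa²(L-x)²(3bL-(3b+a)(L-x))/(6L³EI)  [x>a] = -(-6)·(32/5)²·(16-(32/3))²·(3·(48/5)·16-(3·(48/5)+(32/5))·(16-(32/3)))/(6·16³·100000) = 8192/10546875 m
Load 2 — applied couple M₀=2 kN·m at a=8 m (b=L-a=8):
  y_2 = (R_Ax³/6 - M_Ax²/2 - M₀(x-a)²/2)/EI  [x>a] with R_A=3/16, M_A=1/2 = ((3/16)·(32/3)³/6 - (1/2)·(32/3)²/2 - 2·((32/3)-8)²/2)/100000 = 2/84375 m
Load 3 — triangular load w₀=-5 kN/m (0→w₀ over full span):
  y_3 = -w₀x²(L-x)²(x+2L)/(120LEI) = -(-5)·(32/3)²·(16-(32/3))²·((32/3)+2·16)/(120·16·100000) = 8192/2278125 m
Load 4 — applied couple M₀=16 kN·m at a=48/5 m (b=L-a=32/5):
  y_4 = (R_Ax³/6 - M_Ax²/2 - M₀(x-a)²/2)/EI  [x>a] with R_A=36/25, M_A=128/25 = ((36/25)·(32/3)³/6 - (128/25)·(32/3)²/2 - 16·((32/3)-(48/5))²/2)/100000 = -64/703125 m
Superposition: y = Σ y_i = 1226014/284765625 m ≈ 0.004305 m

y(32/3) = 1226014/284765625 m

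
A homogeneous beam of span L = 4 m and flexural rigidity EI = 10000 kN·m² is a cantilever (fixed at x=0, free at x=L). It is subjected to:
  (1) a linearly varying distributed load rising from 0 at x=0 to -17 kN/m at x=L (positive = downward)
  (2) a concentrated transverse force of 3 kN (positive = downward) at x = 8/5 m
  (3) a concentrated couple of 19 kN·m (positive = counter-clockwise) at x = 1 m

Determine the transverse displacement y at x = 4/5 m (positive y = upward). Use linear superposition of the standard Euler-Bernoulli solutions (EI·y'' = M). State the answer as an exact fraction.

y(4/5) = 181193/58593750 m

Load 1 — triangular load w₀=-17 kN/m (0→w₀ over full span):
  y_1 = (w₀Lx³/12-w₀L²x²/6-w₀x⁵/(120L))/EI = ((-17)·4·(4/5)³/12-(-17)·4²·(4/5)²/6-(-17)·(4/5)⁵/(120·4))/10000 = 76534/29296875 m
Load 2 — point force P=3 kN at a=8/5 m (b=L-a=12/5):
  y_2 = -Px²(3a-x)/(6EI)  [x≤a] = -3·(4/5)²·(3·(8/5)-(4/5))/(6·10000) = -2/15625 m
Load 3 — applied couple M₀=19 kN·m at a=1 m (b=L-a=3):
  y_3 = M₀x²/(2EI)  [x≤a] = 19·(4/5)²/(2·10000) = 19/31250 m
Superposition: y = Σ y_i = 181193/58593750 m ≈ 0.003092 m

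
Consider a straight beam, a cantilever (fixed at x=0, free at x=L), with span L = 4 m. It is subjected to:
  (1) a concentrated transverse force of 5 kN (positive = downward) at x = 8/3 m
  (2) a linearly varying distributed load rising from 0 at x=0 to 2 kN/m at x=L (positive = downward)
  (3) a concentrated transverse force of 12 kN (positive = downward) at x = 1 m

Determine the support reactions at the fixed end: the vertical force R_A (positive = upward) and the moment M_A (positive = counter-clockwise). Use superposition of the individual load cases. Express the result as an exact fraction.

Load 1 — point force P=5 kN at a=8/3 m (b=L-a=4/3):
  R_A = P = 5 kN
  M_A = Pa = 5·(8/3) = 40/3 kN·m
Load 2 — triangular load w₀=2 kN/m (0→w₀ over full span):
  R_A = w₀L/2 = 2·4/2 = 4 kN
  M_A = w₀L²/3 = 2·4²/3 = 32/3 kN·m
Load 3 — point force P=12 kN at a=1 m (b=L-a=3):
  R_A = P = 12 kN
  M_A = Pa = 12·1 = 12 kN·m
Superposition: R_A = 21 kN, M_A = 36 kN·m

R_A = 21 kN, M_A = 36 kN·m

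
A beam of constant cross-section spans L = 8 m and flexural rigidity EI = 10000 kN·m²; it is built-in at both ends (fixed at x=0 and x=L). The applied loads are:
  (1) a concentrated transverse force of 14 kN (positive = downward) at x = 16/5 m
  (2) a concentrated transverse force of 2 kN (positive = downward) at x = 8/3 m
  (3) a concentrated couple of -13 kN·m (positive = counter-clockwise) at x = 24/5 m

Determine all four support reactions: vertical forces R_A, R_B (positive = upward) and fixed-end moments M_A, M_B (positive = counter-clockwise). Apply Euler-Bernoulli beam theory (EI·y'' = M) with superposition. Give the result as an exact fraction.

R_A = 55441/6750 kN, M_A = 48392/3375 kN·m, R_B = 52559/6750 kN, M_B = -45553/3375 kN·m

Load 1 — point force P=14 kN at a=16/5 m (b=L-a=24/5):
  R_A = Pb²(3a+b)/L³ = 14·(24/5)²·(3·(16/5)+(24/5))/8³ = 1134/125 kN
  M_A = Pab²/L² = 14·(16/5)·(24/5)²/8² = 2016/125 kN·m
  R_B = Pa²(a+3b)/L³ = 14·(16/5)²·((16/5)+3·(24/5))/8³ = 616/125 kN
  M_B = -Pa²b/L² = -14·(16/5)²·(24/5)/8² = -1344/125 kN·m
Load 2 — point force P=2 kN at a=8/3 m (b=L-a=16/3):
  R_A = Pb²(3a+b)/L³ = 2·(16/3)²·(3·(8/3)+(16/3))/8³ = 40/27 kN
  M_A = Pab²/L² = 2·(8/3)·(16/3)²/8² = 64/27 kN·m
  R_B = Pa²(a+3b)/L³ = 2·(8/3)²·((8/3)+3·(16/3))/8³ = 14/27 kN
  M_B = -Pa²b/L² = -2·(8/3)²·(16/3)/8² = -32/27 kN·m
Load 3 — applied couple M₀=-13 kN·m at a=24/5 m (b=L-a=16/5):
  R_A = 6M₀ab/L³ = 6·(-13)·(24/5)·(16/5)/8³ = -117/50 kN
  M_A = M₀b(2a-b)/L² = (-13)·(16/5)·(2·(24/5)-(16/5))/8² = -104/25 kN·m
  R_B = -6M₀ab/L³ = -6·(-13)·(24/5)·(16/5)/8³ = 117/50 kN
  M_B = M₀a(2b-a)/L² = (-13)·(24/5)·(2·(16/5)-(24/5))/8² = -39/25 kN·m
Superposition: R_A = 55441/6750 kN, M_A = 48392/3375 kN·m, R_B = 52559/6750 kN, M_B = -45553/3375 kN·m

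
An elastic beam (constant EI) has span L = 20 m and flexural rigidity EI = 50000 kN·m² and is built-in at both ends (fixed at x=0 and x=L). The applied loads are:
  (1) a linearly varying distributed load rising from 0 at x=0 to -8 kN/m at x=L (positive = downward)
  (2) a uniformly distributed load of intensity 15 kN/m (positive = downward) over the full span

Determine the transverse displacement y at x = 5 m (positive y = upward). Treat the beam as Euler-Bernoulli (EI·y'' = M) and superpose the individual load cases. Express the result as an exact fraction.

Load 1 — triangular load w₀=-8 kN/m (0→w₀ over full span):
  y_1 = -w₀x²(L-x)²(x+2L)/(120LEI) = -(-8)·5²·(20-5)²·(5+2·20)/(120·20·50000) = 27/1600 m
Load 2 — uniform load w=15 kN/m over full span:
  y_2 = -wx²(L-x)²/(24EI) = -15·5²·(20-5)²/(24·50000) = -9/128 m
Superposition: y = Σ y_i = -171/3200 m ≈ -0.053437 m

y(5) = -171/3200 m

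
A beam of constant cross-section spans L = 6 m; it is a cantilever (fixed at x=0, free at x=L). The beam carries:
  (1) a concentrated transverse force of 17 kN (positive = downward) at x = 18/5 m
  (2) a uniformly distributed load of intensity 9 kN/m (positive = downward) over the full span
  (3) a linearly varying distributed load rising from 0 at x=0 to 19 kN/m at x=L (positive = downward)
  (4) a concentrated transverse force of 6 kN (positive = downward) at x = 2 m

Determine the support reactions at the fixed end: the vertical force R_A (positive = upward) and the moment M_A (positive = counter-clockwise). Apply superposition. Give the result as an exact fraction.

R_A = 134 kN, M_A = 2316/5 kN·m

Load 1 — point force P=17 kN at a=18/5 m (b=L-a=12/5):
  R_A = P = 17 kN
  M_A = Pa = 17·(18/5) = 306/5 kN·m
Load 2 — uniform load w=9 kN/m over full span:
  R_A = wL = 9·6 = 54 kN
  M_A = wL²/2 = 9·6²/2 = 162 kN·m
Load 3 — triangular load w₀=19 kN/m (0→w₀ over full span):
  R_A = w₀L/2 = 19·6/2 = 57 kN
  M_A = w₀L²/3 = 19·6²/3 = 228 kN·m
Load 4 — point force P=6 kN at a=2 m (b=L-a=4):
  R_A = P = 6 kN
  M_A = Pa = 6·2 = 12 kN·m
Superposition: R_A = 134 kN, M_A = 2316/5 kN·m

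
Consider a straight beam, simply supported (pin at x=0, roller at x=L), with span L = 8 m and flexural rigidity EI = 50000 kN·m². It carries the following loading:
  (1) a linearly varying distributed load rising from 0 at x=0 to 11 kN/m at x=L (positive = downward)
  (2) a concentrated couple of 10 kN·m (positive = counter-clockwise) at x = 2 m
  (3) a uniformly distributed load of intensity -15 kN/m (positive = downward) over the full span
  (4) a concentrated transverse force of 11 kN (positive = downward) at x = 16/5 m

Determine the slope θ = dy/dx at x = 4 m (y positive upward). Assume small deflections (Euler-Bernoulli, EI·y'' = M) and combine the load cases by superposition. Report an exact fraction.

Load 1 — triangular load w₀=11 kN/m (0→w₀ over full span):
  θ_1 = -w₀(7L⁴-30L²x²+15x⁴)/(360LEI) = -11·(7·8⁴-30·8²·4²+15·4⁴)/(360·8·50000) = -77/562500 rad
Load 2 — applied couple M₀=10 kN·m at a=2 m (b=L-a=6):
  θ_2 = (M₀x²/(2L)-M₀(x-a)+C₁)/EI  [x>a] with C₁=M₀(3b²-L²)/(6L)=55/6 = (10·4²/(2·8)-10·(4-2)+(55/6))/50000 = -1/60000 rad
Load 3 — uniform load w=-15 kN/m over full span:
  θ_3 = -w(L³-6Lx²+4x³)/(24EI) = -(-15)·(8³-6·8·4²+4·4³)/(24·50000) = 0 rad
Load 4 — point force P=11 kN at a=16/5 m (b=L-a=24/5):
  θ_4 = -Pa(2L²-6Lx+3x²+a²)/(6LEI)  [x>a] = -11·(16/5)·(2·8²-6·8·4+3·4²+(16/5)²)/(6·8·50000) = 33/390625 rad
Superposition: θ = Σ θ_i = -7771/112500000 rad ≈ -0.000069 rad

θ(4) = -7771/112500000 rad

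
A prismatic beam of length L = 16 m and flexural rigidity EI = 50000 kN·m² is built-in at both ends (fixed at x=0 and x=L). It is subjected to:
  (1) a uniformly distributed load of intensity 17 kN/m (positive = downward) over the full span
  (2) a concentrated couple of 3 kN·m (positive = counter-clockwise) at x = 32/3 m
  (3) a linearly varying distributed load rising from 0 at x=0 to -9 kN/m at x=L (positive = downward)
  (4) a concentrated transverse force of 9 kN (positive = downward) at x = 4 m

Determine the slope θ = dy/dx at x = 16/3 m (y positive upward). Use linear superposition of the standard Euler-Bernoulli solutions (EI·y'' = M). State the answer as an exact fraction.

Load 1 — uniform load w=17 kN/m over full span:
  θ_1 = -wx(L-x)(L-2x)/(12EI) = -17·(16/3)·(16-(16/3))·(16-2·(16/3))/(12·50000) = -2176/253125 rad
Load 2 — applied couple M₀=3 kN·m at a=32/3 m (b=L-a=16/3):
  θ_2 = (R_Ax²/2 - M_Ax)/EI  [x≤a] with R_A=1/4, M_A=1 = ((1/4)·(16/3)²/2 - 1·(16/3))/50000 = -1/28125 rad
Load 3 — triangular load w₀=-9 kN/m (0→w₀ over full span):
  θ_3 = -w₀(2x(L-x)(L-2x)(x+2L)+x²(L-x)²)/(120LEI) = -(-9)·(2·(16/3)·(16-(16/3))·(16-2·(16/3))·((16/3)+2·16)+(16/3)²·(16-(16/3))²)/(120·16·50000) = 1024/421875 rad
Load 4 — point force P=9 kN at a=4 m (b=L-a=12):
  θ_4 = Pa²(L-x)(2bL-(3b+a)(L-x))/(2L³EI)  [x>a] = 9·4²·(16-(16/3))·(2·12·16-(3·12+4)·(16-(16/3)))/(2·16³·50000) = -1/6250 rad
Superposition: θ = Σ θ_i = -16111/2531250 rad ≈ -0.006365 rad

θ(16/3) = -16111/2531250 rad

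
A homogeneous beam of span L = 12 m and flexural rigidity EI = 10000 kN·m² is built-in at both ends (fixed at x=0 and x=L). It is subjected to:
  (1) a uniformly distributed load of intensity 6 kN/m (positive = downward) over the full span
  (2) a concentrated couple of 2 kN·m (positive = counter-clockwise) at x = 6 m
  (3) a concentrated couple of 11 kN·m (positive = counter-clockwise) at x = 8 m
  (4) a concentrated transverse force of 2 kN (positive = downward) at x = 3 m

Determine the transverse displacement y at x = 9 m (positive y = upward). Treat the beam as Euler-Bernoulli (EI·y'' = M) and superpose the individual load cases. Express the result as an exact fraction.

Load 1 — uniform load w=6 kN/m over full span:
  y_1 = -wx²(L-x)²/(24EI) = -6·9²·(12-9)²/(24·10000) = -729/40000 m
Load 2 — applied couple M₀=2 kN·m at a=6 m (b=L-a=6):
  y_2 = (R_Ax³/6 - M_Ax²/2 - M₀(x-a)²/2)/EI  [x>a] with R_A=1/4, M_A=1/2 = ((1/4)·9³/6 - (1/2)·9²/2 - 2·(9-6)²/2)/10000 = 9/80000 m
Load 3 — applied couple M₀=11 kN·m at a=8 m (b=L-a=4):
  y_3 = (R_Ax³/6 - M_Ax²/2 - M₀(x-a)²/2)/EI  [x>a] with R_A=11/9, M_A=11/3 = ((11/9)·9³/6 - (11/3)·9²/2 - 11·(9-8)²/2)/10000 = -11/20000 m
Load 4 — point force P=2 kN at a=3 m (b=L-a=9):
  y_4 = -Pa²(L-x)²(3bL-(3b+a)(L-x))/(6L³EI)  [x>a] = -2·3²·(12-9)²·(3·9·12-(3·9+3)·(12-9))/(6·12³·10000) = -117/320000 m
Superposition: y = Σ y_i = -6089/320000 m ≈ -0.019028 m

y(9) = -6089/320000 m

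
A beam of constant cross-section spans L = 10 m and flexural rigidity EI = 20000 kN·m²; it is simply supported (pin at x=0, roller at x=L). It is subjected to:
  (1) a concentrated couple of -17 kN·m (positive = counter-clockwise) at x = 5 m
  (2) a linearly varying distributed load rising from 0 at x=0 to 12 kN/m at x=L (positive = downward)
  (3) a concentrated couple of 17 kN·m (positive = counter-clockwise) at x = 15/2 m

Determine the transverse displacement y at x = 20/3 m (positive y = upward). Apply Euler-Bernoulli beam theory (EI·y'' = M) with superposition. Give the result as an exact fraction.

y(20/3) = -30413/777600 m

Load 1 — applied couple M₀=-17 kN·m at a=5 m (b=L-a=5):
  y_1 = (M₀x³/(6L)-M₀(x-a)²/2+C₁x)/EI  [x>a] with C₁=M₀(3b²-L²)/(6L)=85/12 = ((-17)·(20/3)³/(6·10)-(-17)·((20/3)-5)²/2+(85/12)·(20/3))/20000 = -17/25920 m
Load 2 — triangular load w₀=12 kN/m (0→w₀ over full span):
  y_2 = -w₀x(7L⁴-10L²x²+3x⁴)/(360LEI) = -12·(20/3)·(7·10⁴-10·10²·(20/3)²+3·(20/3)⁴)/(360·10·20000) = -17/486 m
Load 3 — applied couple M₀=17 kN·m at a=15/2 m (b=L-a=5/2):
  y_3 = (M₀x³/(6L)+C₁x)/EI  [x≤a] with C₁=M₀(3b²-L²)/(6L)=-1105/48 = (17·(20/3)³/(6·10)+(-1105/48)·(20/3))/20000 = -901/259200 m
Superposition: y = Σ y_i = -30413/777600 m ≈ -0.039111 m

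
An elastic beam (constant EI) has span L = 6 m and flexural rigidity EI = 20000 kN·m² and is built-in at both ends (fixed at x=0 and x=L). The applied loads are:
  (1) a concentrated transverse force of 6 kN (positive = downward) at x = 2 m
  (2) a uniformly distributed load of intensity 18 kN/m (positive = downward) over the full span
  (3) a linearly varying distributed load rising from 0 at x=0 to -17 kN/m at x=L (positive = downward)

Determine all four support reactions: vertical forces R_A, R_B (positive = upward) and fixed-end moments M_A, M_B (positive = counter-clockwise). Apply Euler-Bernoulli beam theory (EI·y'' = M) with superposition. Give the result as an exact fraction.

R_A = 3883/90 kN, M_A = 584/15 kN·m, R_B = 1787/90 kN, M_B = -391/15 kN·m

Load 1 — point force P=6 kN at a=2 m (b=L-a=4):
  R_A = Pb²(3a+b)/L³ = 6·4²·(3·2+4)/6³ = 40/9 kN
  M_A = Pab²/L² = 6·2·4²/6² = 16/3 kN·m
  R_B = Pa²(a+3b)/L³ = 6·2²·(2+3·4)/6³ = 14/9 kN
  M_B = -Pa²b/L² = -6·2²·4/6² = -8/3 kN·m
Load 2 — uniform load w=18 kN/m over full span:
  R_A = wL/2 = 18·6/2 = 54 kN
  M_A = wL²/12 = 18·6²/12 = 54 kN·m
  R_B = wL/2 = 18·6/2 = 54 kN
  M_B = -wL²/12 = -18·6²/12 = -54 kN·m
Load 3 — triangular load w₀=-17 kN/m (0→w₀ over full span):
  R_A = 3w₀L/20 = 3·(-17)·6/20 = -153/10 kN
  M_A = w₀L²/30 = (-17)·6²/30 = -102/5 kN·m
  R_B = 7w₀L/20 = 7·(-17)·6/20 = -357/10 kN
  M_B = -w₀L²/20 = -(-17)·6²/20 = 153/5 kN·m
Superposition: R_A = 3883/90 kN, M_A = 584/15 kN·m, R_B = 1787/90 kN, M_B = -391/15 kN·m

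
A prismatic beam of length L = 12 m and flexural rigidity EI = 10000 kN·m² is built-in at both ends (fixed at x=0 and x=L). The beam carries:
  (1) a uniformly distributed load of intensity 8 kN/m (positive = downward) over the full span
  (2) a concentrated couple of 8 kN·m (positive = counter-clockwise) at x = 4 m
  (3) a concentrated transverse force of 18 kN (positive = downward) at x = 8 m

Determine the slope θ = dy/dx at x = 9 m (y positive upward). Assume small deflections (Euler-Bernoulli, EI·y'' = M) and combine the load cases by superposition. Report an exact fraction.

θ(9) = 7/500 rad

Load 1 — uniform load w=8 kN/m over full span:
  θ_1 = -wx(L-x)(L-2x)/(12EI) = -8·9·(12-9)·(12-2·9)/(12·10000) = 27/2500 rad
Load 2 — applied couple M₀=8 kN·m at a=4 m (b=L-a=8):
  θ_2 = (R_Ax²/2 - M_Ax - M₀(x-a))/EI  [x>a] with R_A=8/9, M_A=0 = ((8/9)·9²/2 - 0·9 - 8·(9-4))/10000 = -1/2500 rad
Load 3 — point force P=18 kN at a=8 m (b=L-a=4):
  θ_3 = Pa²(L-x)(2bL-(3b+a)(L-x))/(2L³EI)  [x>a] = 18·8²·(12-9)·(2·4·12-(3·4+8)·(12-9))/(2·12³·10000) = 9/2500 rad
Superposition: θ = Σ θ_i = 7/500 rad ≈ 0.014000 rad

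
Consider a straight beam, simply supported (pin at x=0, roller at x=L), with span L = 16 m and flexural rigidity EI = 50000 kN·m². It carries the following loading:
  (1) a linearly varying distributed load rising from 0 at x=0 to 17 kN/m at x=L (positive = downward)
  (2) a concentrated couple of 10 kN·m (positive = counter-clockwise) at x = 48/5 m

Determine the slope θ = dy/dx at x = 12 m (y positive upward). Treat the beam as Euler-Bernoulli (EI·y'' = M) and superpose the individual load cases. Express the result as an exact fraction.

θ(12) = 44963/2250000 rad

Load 1 — triangular load w₀=17 kN/m (0→w₀ over full span):
  θ_1 = -w₀(7L⁴-30L²x²+15x⁴)/(360LEI) = -17·(7·16⁴-30·16²·12²+15·12⁴)/(360·16·50000) = 22321/1125000 rad
Load 2 — applied couple M₀=10 kN·m at a=48/5 m (b=L-a=32/5):
  θ_2 = (M₀x²/(2L)-M₀(x-a)+C₁)/EI  [x>a] with C₁=M₀(3b²-L²)/(6L)=-208/15 = (10·12²/(2·16)-10·(12-(48/5))+(-208/15))/50000 = 107/750000 rad
Superposition: θ = Σ θ_i = 44963/2250000 rad ≈ 0.019984 rad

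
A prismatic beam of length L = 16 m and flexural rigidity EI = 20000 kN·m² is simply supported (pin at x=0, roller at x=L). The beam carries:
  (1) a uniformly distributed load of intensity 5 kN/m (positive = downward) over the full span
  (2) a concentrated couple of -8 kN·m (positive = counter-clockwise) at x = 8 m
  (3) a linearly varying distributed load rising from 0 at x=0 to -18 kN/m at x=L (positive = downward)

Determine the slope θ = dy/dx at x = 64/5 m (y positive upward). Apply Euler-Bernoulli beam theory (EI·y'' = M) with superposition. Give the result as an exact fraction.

θ(64/5) = -65819/2343750 rad

Load 1 — uniform load w=5 kN/m over full span:
  θ_1 = -w(L³-6Lx²+4x³)/(24EI) = -5·(16³-6·16·(64/5)²+4·(64/5)³)/(24·20000) = 528/15625 rad
Load 2 — applied couple M₀=-8 kN·m at a=8 m (b=L-a=8):
  θ_2 = (M₀x²/(2L)-M₀(x-a)+C₁)/EI  [x>a] with C₁=M₀(3b²-L²)/(6L)=16/3 = ((-8)·(64/5)²/(2·16)-(-8)·((64/5)-8)+(16/3))/20000 = 13/93750 rad
Load 3 — triangular load w₀=-18 kN/m (0→w₀ over full span):
  θ_3 = -w₀(7L⁴-30L²x²+15x⁴)/(360LEI) = -(-18)·(7·16⁴-30·16²·(64/5)²+15·(64/5)⁴)/(360·16·20000) = -24224/390625 rad
Superposition: θ = Σ θ_i = -65819/2343750 rad ≈ -0.028083 rad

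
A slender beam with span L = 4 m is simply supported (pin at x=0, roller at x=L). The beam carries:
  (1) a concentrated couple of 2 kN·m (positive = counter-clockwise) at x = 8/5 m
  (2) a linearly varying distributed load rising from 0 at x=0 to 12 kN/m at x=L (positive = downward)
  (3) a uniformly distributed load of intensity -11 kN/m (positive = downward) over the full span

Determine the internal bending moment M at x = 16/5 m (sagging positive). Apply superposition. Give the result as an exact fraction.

Load 1 — applied couple M₀=2 kN·m at a=8/5 m (b=L-a=12/5):
  M_1 = M₀x/L - M₀  [x>a] = 2·(16/5)/4 - 2 = -2/5 kN·m
Load 2 — triangular load w₀=12 kN/m (0→w₀ over full span):
  M_2 = w₀Lx/6 - w₀x³/(6L) = 12·4·(16/5)/6 - 12·(16/5)³/(6·4) = 1152/125 kN·m
Load 3 — uniform load w=-11 kN/m over full span:
  M_3 = wx(L-x)/2 = (-11)·(16/5)·(4-(16/5))/2 = -352/25 kN·m
Superposition: M = Σ M_i = -658/125 kN·m ≈ -5.264000 kN·m

M(16/5) = -658/125 kN·m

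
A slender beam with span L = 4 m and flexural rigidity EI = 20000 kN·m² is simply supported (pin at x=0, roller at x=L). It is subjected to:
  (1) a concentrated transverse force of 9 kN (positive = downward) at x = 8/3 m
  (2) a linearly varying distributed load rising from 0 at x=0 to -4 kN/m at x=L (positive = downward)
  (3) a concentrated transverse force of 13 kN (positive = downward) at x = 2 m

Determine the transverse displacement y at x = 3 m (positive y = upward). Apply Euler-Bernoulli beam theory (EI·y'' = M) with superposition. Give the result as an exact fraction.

Load 1 — point force P=9 kN at a=8/3 m (b=L-a=4/3):
  y_1 = -Pa(L-x)(2Lx-a²-x²)/(6LEI)  [x>a] = -9·(8/3)·(4-3)·(2·4·3-(8/3)²-3²)/(6·4·20000) = -71/180000 m
Load 2 — triangular load w₀=-4 kN/m (0→w₀ over full span):
  y_2 = -w₀x(7L⁴-10L²x²+3x⁴)/(360LEI) = -(-4)·3·(7·4⁴-10·4²·3²+3·3⁴)/(360·4·20000) = 119/480000 m
Load 3 — point force P=13 kN at a=2 m (b=L-a=2):
  y_3 = -Pa(L-x)(2Lx-a²-x²)/(6LEI)  [x>a] = -13·2·(4-3)·(2·4·3-2²-3²)/(6·4·20000) = -143/240000 m
Superposition: y = Σ y_i = -1069/1440000 m ≈ -0.000742 m

y(3) = -1069/1440000 m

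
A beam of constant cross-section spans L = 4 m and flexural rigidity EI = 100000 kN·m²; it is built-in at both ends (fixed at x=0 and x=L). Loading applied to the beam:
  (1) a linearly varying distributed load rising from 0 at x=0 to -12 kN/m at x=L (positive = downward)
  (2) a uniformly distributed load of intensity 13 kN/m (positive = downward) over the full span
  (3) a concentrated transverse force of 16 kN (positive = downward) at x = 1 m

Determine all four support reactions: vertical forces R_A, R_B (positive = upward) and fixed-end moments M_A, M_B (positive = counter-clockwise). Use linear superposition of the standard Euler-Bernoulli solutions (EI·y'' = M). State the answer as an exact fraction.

R_A = 323/10 kN, M_A = 299/15 kN·m, R_B = 117/10 kN, M_B = -161/15 kN·m

Load 1 — triangular load w₀=-12 kN/m (0→w₀ over full span):
  R_A = 3w₀L/20 = 3·(-12)·4/20 = -36/5 kN
  M_A = w₀L²/30 = (-12)·4²/30 = -32/5 kN·m
  R_B = 7w₀L/20 = 7·(-12)·4/20 = -84/5 kN
  M_B = -w₀L²/20 = -(-12)·4²/20 = 48/5 kN·m
Load 2 — uniform load w=13 kN/m over full span:
  R_A = wL/2 = 13·4/2 = 26 kN
  M_A = wL²/12 = 13·4²/12 = 52/3 kN·m
  R_B = wL/2 = 13·4/2 = 26 kN
  M_B = -wL²/12 = -13·4²/12 = -52/3 kN·m
Load 3 — point force P=16 kN at a=1 m (b=L-a=3):
  R_A = Pb²(3a+b)/L³ = 16·3²·(3·1+3)/4³ = 27/2 kN
  M_A = Pab²/L² = 16·1·3²/4² = 9 kN·m
  R_B = Pa²(a+3b)/L³ = 16·1²·(1+3·3)/4³ = 5/2 kN
  M_B = -Pa²b/L² = -16·1²·3/4² = -3 kN·m
Superposition: R_A = 323/10 kN, M_A = 299/15 kN·m, R_B = 117/10 kN, M_B = -161/15 kN·m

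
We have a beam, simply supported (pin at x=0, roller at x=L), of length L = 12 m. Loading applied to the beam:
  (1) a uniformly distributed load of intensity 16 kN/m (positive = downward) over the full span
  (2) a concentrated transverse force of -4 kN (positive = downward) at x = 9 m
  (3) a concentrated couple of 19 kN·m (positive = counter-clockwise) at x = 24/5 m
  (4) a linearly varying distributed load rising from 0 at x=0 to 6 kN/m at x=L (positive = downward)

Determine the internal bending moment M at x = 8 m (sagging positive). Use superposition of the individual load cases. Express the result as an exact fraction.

Load 1 — uniform load w=16 kN/m over full span:
  M_1 = wx(L-x)/2 = 16·8·(12-8)/2 = 256 kN·m
Load 2 — point force P=-4 kN at a=9 m (b=L-a=3):
  M_2 = Pbx/L  [x≤a] = (-4)·3·8/12 = -8 kN·m
Load 3 — applied couple M₀=19 kN·m at a=24/5 m (b=L-a=36/5):
  M_3 = M₀x/L - M₀  [x>a] = 19·8/12 - 19 = -19/3 kN·m
Load 4 — triangular load w₀=6 kN/m (0→w₀ over full span):
  M_4 = w₀Lx/6 - w₀x³/(6L) = 6·12·8/6 - 6·8³/(6·12) = 160/3 kN·m
Superposition: M = Σ M_i = 295 kN·m ≈ 295.000000 kN·m

M(8) = 295 kN·m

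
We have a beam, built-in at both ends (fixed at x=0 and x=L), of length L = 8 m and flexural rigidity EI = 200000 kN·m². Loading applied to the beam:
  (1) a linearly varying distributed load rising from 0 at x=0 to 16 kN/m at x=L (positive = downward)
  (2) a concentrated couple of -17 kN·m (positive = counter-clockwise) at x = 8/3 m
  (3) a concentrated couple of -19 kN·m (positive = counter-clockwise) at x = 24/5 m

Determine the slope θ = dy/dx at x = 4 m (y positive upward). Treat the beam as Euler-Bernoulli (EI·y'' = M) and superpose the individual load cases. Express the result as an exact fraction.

Load 1 — triangular load w₀=16 kN/m (0→w₀ over full span):
  θ_1 = -w₀(2x(L-x)(L-2x)(x+2L)+x²(L-x)²)/(120LEI) = -16·(2·4·(8-4)·(8-2·4)·(4+2·8)+4²·(8-4)²)/(120·8·200000) = -1/46875 rad
Load 2 — applied couple M₀=-17 kN·m at a=8/3 m (b=L-a=16/3):
  θ_2 = (R_Ax²/2 - M_Ax - M₀(x-a))/EI  [x>a] with R_A=-17/6, M_A=0 = ((-17/6)·4²/2 - 0·4 - (-17)·(4-(8/3)))/200000 = 0 rad
Load 3 — applied couple M₀=-19 kN·m at a=24/5 m (b=L-a=16/5):
  θ_3 = (R_Ax²/2 - M_Ax)/EI  [x≤a] with R_A=-171/50, M_A=-152/25 = ((-171/50)·4²/2 - (-152/25)·4)/200000 = -19/1250000 rad
Superposition: θ = Σ θ_i = -137/3750000 rad ≈ -0.000037 rad

θ(4) = -137/3750000 rad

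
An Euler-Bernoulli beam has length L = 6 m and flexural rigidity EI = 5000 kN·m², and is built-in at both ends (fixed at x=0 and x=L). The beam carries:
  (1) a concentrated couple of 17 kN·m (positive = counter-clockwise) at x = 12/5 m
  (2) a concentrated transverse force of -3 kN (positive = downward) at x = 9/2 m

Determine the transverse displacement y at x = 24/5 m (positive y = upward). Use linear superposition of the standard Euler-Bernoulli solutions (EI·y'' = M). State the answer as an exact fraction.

y(24/5) = 191763/250000000 m

Load 1 — applied couple M₀=17 kN·m at a=12/5 m (b=L-a=18/5):
  y_1 = (R_Ax³/6 - M_Ax²/2 - M₀(x-a)²/2)/EI  [x>a] with R_A=102/25, M_A=51/25 = ((102/25)·(24/5)³/6 - (51/25)·(24/5)²/2 - 17·((24/5)-(12/5))²/2)/5000 = 1071/1953125 m
Load 2 — point force P=-3 kN at a=9/2 m (b=L-a=3/2):
  y_2 = -Pa²(L-x)²(3bL-(3b+a)(L-x))/(6L³EI)  [x>a] = -(-3)·(9/2)²·(6-(24/5))²·(3·(3/2)·6-(3·(3/2)+(9/2))·(6-(24/5)))/(6·6³·5000) = 2187/10000000 m
Superposition: y = Σ y_i = 191763/250000000 m ≈ 0.000767 m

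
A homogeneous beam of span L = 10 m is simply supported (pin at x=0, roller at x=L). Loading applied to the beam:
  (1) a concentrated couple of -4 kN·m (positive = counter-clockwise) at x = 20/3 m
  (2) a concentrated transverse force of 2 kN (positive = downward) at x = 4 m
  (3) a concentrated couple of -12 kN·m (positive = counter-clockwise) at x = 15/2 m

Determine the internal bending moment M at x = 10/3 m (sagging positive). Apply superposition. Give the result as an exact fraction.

Load 1 — applied couple M₀=-4 kN·m at a=20/3 m (b=L-a=10/3):
  M_1 = M₀x/L  [x≤a] = (-4)·(10/3)/10 = -4/3 kN·m
Load 2 — point force P=2 kN at a=4 m (b=L-a=6):
  M_2 = Pbx/L  [x≤a] = 2·6·(10/3)/10 = 4 kN·m
Load 3 — applied couple M₀=-12 kN·m at a=15/2 m (b=L-a=5/2):
  M_3 = M₀x/L  [x≤a] = (-12)·(10/3)/10 = -4 kN·m
Superposition: M = Σ M_i = -4/3 kN·m ≈ -1.333333 kN·m

M(10/3) = -4/3 kN·m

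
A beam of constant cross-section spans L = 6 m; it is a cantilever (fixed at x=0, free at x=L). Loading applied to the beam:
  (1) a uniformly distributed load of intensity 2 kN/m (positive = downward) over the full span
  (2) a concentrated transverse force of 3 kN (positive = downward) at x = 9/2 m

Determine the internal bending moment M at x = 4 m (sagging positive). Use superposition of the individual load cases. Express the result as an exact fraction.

Load 1 — uniform load w=2 kN/m over full span:
  M_1 = -w(L-x)²/2 = -2·(6-4)²/2 = -4 kN·m
Load 2 — point force P=3 kN at a=9/2 m (b=L-a=3/2):
  M_2 = -P(a-x)  [x≤a] = -3·((9/2)-4) = -3/2 kN·m
Superposition: M = Σ M_i = -11/2 kN·m ≈ -5.500000 kN·m

M(4) = -11/2 kN·m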